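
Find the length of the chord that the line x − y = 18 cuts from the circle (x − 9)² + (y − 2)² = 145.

Substitute y = x − 18:
2x² − 58x + 336 = 0  ⟹  x² − 29x + 168 = 0
x = 21 or x = 8, giving (21, 3) and (8, −10).
Chord length = distance between (21, 3) and (8, −10) = √338 = 13√2.

13√2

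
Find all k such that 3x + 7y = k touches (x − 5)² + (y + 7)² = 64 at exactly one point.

Tangency holds when the distance from the centre (5, −7) to the line equals the radius 8:
|3·5 + 7·(−7) − k| / √58 = 8
|k − (−34)| = 8√58.

k = −34 ± 8√58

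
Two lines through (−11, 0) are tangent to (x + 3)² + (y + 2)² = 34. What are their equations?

Write the tangent as mx − y + (0 − m·(−11)) = 0 and set its distance from the centre to √34:
(8m − (−2))² = 34(m² + 1)
15m² + 16m − 15 = 0, so m = 3/5 or m = −5/3.
Through (−11, 0) these give 3x − 5y = −33 and 5x + 3y = −55.

3x − 5y = −33 and 5x + 3y = −55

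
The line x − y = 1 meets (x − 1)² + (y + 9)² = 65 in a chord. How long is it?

Express y = x − 1 and substitute into the circle:
2x² + 14x = 0  ⟹  x² + 7x = 0
x = 0 or x = −7, giving (0, −1) and (−7, −8).
|(0, −1) − (−7, −8)| = √((7)² + (7)²) = 7√2.

7√2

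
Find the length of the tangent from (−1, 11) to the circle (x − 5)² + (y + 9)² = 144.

Centre (5, −9), r² = 144. |PO|² = (−6)² + (20)² = 436.
The tangent meets the radius at right angles, so tangent² = |PO|² − r² = 436 − 144 = 292.

2√73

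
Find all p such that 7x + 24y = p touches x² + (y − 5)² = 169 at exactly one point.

p = −205 or p = 445

For a tangent, require d(centre, line) = r = 13.
|7·0 + 24·5 − p| / √625 = 13
|p − (120)| = 13·25, so p = 445 or p = −205.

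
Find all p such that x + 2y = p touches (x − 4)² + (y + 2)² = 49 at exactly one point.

For a tangent, require d(centre, line) = r = 7.
|1·4 + 2·(−2) − p| / √5 = 7
|p| = 7√5.

p = ±7√5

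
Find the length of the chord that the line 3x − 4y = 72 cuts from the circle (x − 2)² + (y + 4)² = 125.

Substitute y = (−72 + 3x)/4:
25x² − 400x + 1200 = 0  ⟹  x² − 16x + 48 = 0
x = 12 or x = 4, giving (12, −9) and (4, −15).
|(12, −9) − (4, −15)| = √((8)² + (6)²) = 10.

10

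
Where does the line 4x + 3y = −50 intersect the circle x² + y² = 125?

Substitute y = (−50 − 4x)/3:
25x² + 400x + 1375 = 0  ⟹  x² + 16x + 55 = 0
x = −5 or x = −11, giving (−5, −10) and (−11, −2).

(−11, −2) and (−5, −10)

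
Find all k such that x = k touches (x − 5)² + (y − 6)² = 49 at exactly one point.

Tangency holds when the distance from the centre (5, 6) to the line equals the radius 7:
|1·5 + 0·6 − k| / √1 = 7
|k − (5)| = 7, so k = 12 or k = −2.

k = −2 or k = 12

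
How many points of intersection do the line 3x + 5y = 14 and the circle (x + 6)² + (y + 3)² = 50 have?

0

Substituting the line into the circle gives 34x² + 126x + 491 = 0.
Δ = 15876 − 66776 = −50900.
No real roots: the line does not meet the circle.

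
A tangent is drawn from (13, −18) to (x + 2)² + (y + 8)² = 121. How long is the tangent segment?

2√51

Centre (−2, −8), r² = 121. |PO|² = (15)² + (−10)² = 325.
Power of the point: PT² = |PO|² − r² = 204, so PT = 2√51.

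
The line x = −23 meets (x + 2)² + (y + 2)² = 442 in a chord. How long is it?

The line gives x = −23. Substituting into the circle:
y² + 4y + 3 = 0
y = −1 or y = −3, giving (−23, −1) and (−23, −3).
Chord length = distance between (−23, −1) and (−23, −3) = √4 = 2.

2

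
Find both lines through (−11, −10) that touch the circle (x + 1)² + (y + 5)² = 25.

y = −10 and 4x − 3y = −14

Let a tangent through (−11, −10) have slope m. Its distance from (−1, −5) must equal 5:
(10m − (5))² = 25(m² + 1)
3m² − 4m = 0, so m = 0 or m = 4/3.
With m = 0: y = −10. With m = 4/3: 4x − 3y = −14.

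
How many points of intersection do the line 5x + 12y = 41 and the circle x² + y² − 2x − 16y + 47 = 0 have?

0

Substituting the line into the circle gives 169x² + 262x + 577 = 0.
Discriminant = (262)² − 4·169·(577) = −321408 < 0.
No real roots: the line does not meet the circle.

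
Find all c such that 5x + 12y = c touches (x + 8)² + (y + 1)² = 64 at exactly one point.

Tangency holds when the distance from the centre (−8, −1) to the line equals the radius 8:
|5·(−8) + 12·(−1) − c| / √169 = 8
|c − (−52)| = 8·13, so c = 52 or c = −156.

c = −156 or c = 52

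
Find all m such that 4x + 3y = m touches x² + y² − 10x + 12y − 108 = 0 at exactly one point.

The line touches the circle iff its distance from (5, −6) is 13:
|4·5 + 3·(−6) − m| / √25 = 13
|m − (2)| = 13·5, so m = 67 or m = −63.

m = −63 or m = 67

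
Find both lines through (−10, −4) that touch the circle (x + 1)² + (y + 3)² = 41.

4x + 5y = −60 and 5x − 4y = −34

Let a tangent through (−10, −4) have slope m. Its distance from (−1, −3) must equal √41:
(9m − (1))² = 41(m² + 1)
20m² − 9m − 20 = 0, so m = −4/5 or m = 5/4.
With m = −4/5: 4x + 5y = −60. With m = 5/4: 5x − 4y = −34.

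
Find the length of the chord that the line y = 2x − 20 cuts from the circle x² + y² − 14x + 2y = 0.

From the line, y = 2x − 20. Substituting:
5x² − 90x + 360 = 0  ⟹  x² − 18x + 72 = 0
x = 12 or x = 6, giving (12, 4) and (6, −8).
|(12, 4) − (6, −8)| = √((6)² + (12)²) = 6√5.

6√5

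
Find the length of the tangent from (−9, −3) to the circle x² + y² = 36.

With centre O = (0, 0), |OP|² = 90 and r² = 36.
By the tangent–radius right angle, tangent length = √(|PO|² − r²) = √54 = 3√6.

3√6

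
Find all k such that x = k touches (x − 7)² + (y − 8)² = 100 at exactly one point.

k = −3 or k = 17

Tangency holds when the distance from the centre (7, 8) to the line equals the radius 10:
|1·7 + 0·8 − k| / √1 = 10
|k − (7)| = 10, so k = 17 or k = −3.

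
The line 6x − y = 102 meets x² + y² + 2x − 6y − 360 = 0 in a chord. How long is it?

2√37

Centre (−1, 3), r² = 370. Perpendicular distance d from centre to line = |−111| / √37 = 111/√37.
Half the chord is √(r² − d²) = √(37), so the full chord is 2√37.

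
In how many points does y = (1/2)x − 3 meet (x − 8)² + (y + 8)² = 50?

Substituting the line into the circle gives 5x² − 44x + 156 = 0.
Discriminant = (−44)² − 4·5·(156) = −1184 < 0.
No real roots: the line does not meet the circle.

0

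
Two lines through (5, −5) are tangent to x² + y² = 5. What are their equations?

A line y − (−5) = m(x − (5)) is tangent when its distance from (0, 0) is √5:
[m·(−5) − (5)]² = 5(m² + 1)
2m² + 5m + 2 = 0, so m = −1/2 or m = −2.
Through (5, −5) these give x + 2y = −5 and 2x + y = 5.

x + 2y = −5 and 2x + y = 5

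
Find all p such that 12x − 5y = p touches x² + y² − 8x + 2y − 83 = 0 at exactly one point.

Tangency holds when the distance from the centre (4, −1) to the line equals the radius 10:
|12·4 − 5·(−1) − p| / √169 = 10
|p − (53)| = 10·13, so p = 183 or p = −77.

p = −77 or p = 183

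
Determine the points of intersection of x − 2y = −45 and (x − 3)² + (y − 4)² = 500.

(−17, 14) and (7, 26)

Express y = (45 + x)/2 and substitute into the circle:
5x² + 50x − 595 = 0  ⟹  x² + 10x − 119 = 0
x = 7 or x = −17, giving (7, 26) and (−17, 14).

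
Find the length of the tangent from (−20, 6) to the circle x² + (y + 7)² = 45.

The centre is (0, −7) and r = 3√5. The square of the distance from P to the centre is 400 + 169 = 569.
By the tangent–radius right angle, tangent length = √(|PO|² − r²) = √524 = 2√131.

2√131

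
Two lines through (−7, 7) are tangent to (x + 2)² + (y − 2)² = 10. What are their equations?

Let a tangent through (−7, 7) have slope m. Its distance from (−2, 2) must equal √10:
(5m − (−5))² = 10(m² + 1)
3m² + 10m + 3 = 0, so m = −3 or m = −1/3.
With m = −3: 3x + y = −14. With m = −1/3: x + 3y = 14.

3x + y = −14 and x + 3y = 14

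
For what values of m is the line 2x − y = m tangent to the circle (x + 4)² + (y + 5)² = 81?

The line touches the circle iff its distance from (−4, −5) is 9:
|2·(−4) − 1·(−5) − m| / √5 = 9
|m − (−3)| = 9√5.

m = −3 ± 9√5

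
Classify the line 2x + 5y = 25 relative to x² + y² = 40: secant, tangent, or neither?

secant

Substituting the line into the circle gives 29x² − 100x − 375 = 0.
Δ = 10000 − (−43500) = 53500.
Two real roots: the line is a secant.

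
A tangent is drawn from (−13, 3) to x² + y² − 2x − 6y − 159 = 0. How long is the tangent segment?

3√3

Centre (1, 3), r² = 169. |PO|² = (−14)² + (0)² = 196.
By the tangent–radius right angle, tangent length = √(|PO|² − r²) = √27 = 3√3.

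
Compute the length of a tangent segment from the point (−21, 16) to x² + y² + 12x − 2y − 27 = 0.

√386

With centre O = (−6, 1), |OP|² = 450 and r² = 64.
The tangent meets the radius at right angles, so tangent² = |PO|² − r² = 450 − 64 = 386.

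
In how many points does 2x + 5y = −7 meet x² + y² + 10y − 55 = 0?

2

Centre (0, −5), r² = 80. Distance² from centre to line = (−18)²/29 = 324/29.
Since d² < r², the line cuts the circle twice.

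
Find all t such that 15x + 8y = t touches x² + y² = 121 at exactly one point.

t = −187 or t = 187

The line touches the circle iff its distance from (0, 0) is 11:
|15·0 + 8·0 − t| / √289 = 11
|t| = 11·17, so t = 187 or t = −187.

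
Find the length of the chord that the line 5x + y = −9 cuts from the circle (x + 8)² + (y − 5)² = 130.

4√26

From the line, y = −5x − 9. Substituting:
26x² + 156x + 130 = 0  ⟹  x² + 6x + 5 = 0
x = −1 or x = −5, giving (−1, −4) and (−5, 16).
Chord length = distance between (−1, −4) and (−5, 16) = √416 = 4√26.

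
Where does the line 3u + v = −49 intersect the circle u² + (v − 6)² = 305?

From the line, v = −3u − 49. Substituting:
10u² + 330u + 2720 = 0  ⟹  u² + 33u + 272 = 0
u = −16 or u = −17, giving (−16, −1) and (−17, 2).

(−17, 2) and (−16, −1)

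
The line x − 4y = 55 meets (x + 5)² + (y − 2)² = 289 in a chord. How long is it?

2√17

From the line, y = (−55 + x)/4. Substituting:
17x² + 34x − 255 = 0  ⟹  x² + 2x − 15 = 0
x = 3 or x = −5, giving (3, −13) and (−5, −15).
|(3, −13) − (−5, −15)| = √((8)² + (2)²) = 2√17.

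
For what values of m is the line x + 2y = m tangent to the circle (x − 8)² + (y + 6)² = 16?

m = −4 ± 4√5

Tangency holds when the distance from the centre (8, −6) to the line equals the radius 4:
|1·8 + 2·(−6) − m| / √5 = 4
|m − (−4)| = 4√5.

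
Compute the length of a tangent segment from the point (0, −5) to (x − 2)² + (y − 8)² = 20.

The centre is (2, 8) and r = 2√5. The square of the distance from P to the centre is 4 + 169 = 173.
Power of the point: PT² = |PO|² − r² = 153, so PT = 3√17.

3√17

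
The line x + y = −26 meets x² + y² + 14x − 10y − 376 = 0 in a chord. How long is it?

18√2

Centre (−7, 5), r² = 450. Perpendicular distance d from centre to line = |24| / √2 = 24/√2.
Chord = 2√(r² − d²) = 2·√(162) = 18√2.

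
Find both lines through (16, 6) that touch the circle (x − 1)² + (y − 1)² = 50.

x − y = 10 and x + 7y = 58

Let a tangent through (16, 6) have slope m. Its distance from (1, 1) must equal 5√2:
[m·(−15) − (−5)]² = 50(m² + 1)
7m² − 6m − 1 = 0, so m = 1 or m = −1/7.
With m = 1: x − y = 10. With m = −1/7: x + 7y = 58.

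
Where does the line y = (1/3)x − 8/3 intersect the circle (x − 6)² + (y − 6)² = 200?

(−4, −4) and (20, 4)

Substitute y = (−8 + x)/3:
10x² − 160x − 800 = 0  ⟹  x² − 16x − 80 = 0
x = 20 or x = −4, giving (20, 4) and (−4, −4).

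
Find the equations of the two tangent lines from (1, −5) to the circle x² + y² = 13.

A line y − (−5) = m(x − (1)) is tangent when its distance from (0, 0) is √13:
(−1m − (5))² = 13(m² + 1)
6m² − 5m − 6 = 0, so m = −2/3 or m = 3/2.
With m = −2/3: 2x + 3y = −13. With m = 3/2: 3x − 2y = 13.

2x + 3y = −13 and 3x − 2y = 13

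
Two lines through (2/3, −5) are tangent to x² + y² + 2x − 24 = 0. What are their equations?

3x − 4y = 22 and y = −5

A line y − (−5) = m(x − (2/3)) is tangent when its distance from (−1, 0) is 5:
(−5/3m − (5))² = 25(m² + 1)
4m² − 3m = 0, so m = 3/4 or m = 0.
Through (2/3, −5) these give 3x − 4y = 22 and y = −5.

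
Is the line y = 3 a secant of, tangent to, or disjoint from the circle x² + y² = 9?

Centre (0, 0), r² = 9. Distance² from centre to line = (−3)² = 9.
Since d² = r², the line is tangent.

tangent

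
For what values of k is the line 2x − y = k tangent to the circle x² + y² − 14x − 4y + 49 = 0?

k = 12 ± 2√5

Tangency holds when the distance from the centre (7, 2) to the line equals the radius 2:
|2·7 − 1·2 − k| / √5 = 2
|k − (12)| = 2√5.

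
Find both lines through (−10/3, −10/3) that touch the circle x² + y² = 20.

x + 2y = −10 and 2x + y = −10

A line y − (−10/3) = m(x − (−10/3)) is tangent when its distance from (0, 0) is 2√5:
(10/3m − (10/3))² = 20(m² + 1)
2m² + 5m + 2 = 0, so m = −1/2 or m = −2.
Through (−10/3, −10/3) these give x + 2y = −10 and 2x + y = −10.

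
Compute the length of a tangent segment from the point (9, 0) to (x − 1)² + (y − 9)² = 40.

√105

The centre is (1, 9) and r = 2√10. The square of the distance from P to the centre is 64 + 81 = 145.
Power of the point: PT² = |PO|² − r² = 105, so PT = √105.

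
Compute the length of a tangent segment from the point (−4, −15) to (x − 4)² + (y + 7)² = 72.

2√14

The centre is (4, −7) and r = 6√2. The square of the distance from P to the centre is 64 + 64 = 128.
Power of the point: PT² = |PO|² − r² = 56, so PT = 2√14.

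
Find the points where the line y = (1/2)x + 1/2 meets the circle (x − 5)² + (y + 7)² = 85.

Substitute y = (1 + x)/2:
5x² − 10x − 15 = 0  ⟹  x² − 2x − 3 = 0
x = 3 or x = −1, giving (3, 2) and (−1, 0).

(−1, 0) and (3, 2)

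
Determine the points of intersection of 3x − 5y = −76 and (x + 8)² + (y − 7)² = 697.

(−32, −4) and (13, 23)

Substitute y = (76 + 3x)/5:
34x² + 646x − 14144 = 0  ⟹  x² + 19x − 416 = 0
x = 13 or x = −32, giving (13, 23) and (−32, −4).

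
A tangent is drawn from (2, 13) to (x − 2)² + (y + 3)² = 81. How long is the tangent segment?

With centre O = (2, −3), |OP|² = 256 and r² = 81.
By the tangent–radius right angle, tangent length = √(|PO|² − r²) = √175 = 5√7.

5√7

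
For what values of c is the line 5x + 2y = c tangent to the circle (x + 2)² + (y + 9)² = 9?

The line touches the circle iff its distance from (−2, −9) is 3:
|5·(−2) + 2·(−9) − c| / √29 = 3
|c − (−28)| = 3√29.

c = −28 ± 3√29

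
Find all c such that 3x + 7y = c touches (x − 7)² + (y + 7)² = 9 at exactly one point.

c = −28 ± 3√58

Tangency holds when the distance from the centre (7, −7) to the line equals the radius 3:
|3·7 + 7·(−7) − c| / √58 = 3
|c − (−28)| = 3√58.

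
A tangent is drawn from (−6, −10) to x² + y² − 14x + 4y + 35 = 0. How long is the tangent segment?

√215

The centre is (7, −2) and r = 3√2. The square of the distance from P to the centre is 169 + 64 = 233.
Power of the point: PT² = |PO|² − r² = 215, so PT = √215.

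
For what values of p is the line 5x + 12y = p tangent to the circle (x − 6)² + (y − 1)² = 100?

p = −88 or p = 172

For a tangent, require d(centre, line) = r = 10.
|5·6 + 12·1 − p| / √169 = 10
|p − (42)| = 10·13, so p = 172 or p = −88.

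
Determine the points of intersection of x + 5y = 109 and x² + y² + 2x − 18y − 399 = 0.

From the line, y = (109 − x)/5. Substituting:
26x² − 78x − 7904 = 0  ⟹  x² − 3x − 304 = 0
x = 19 or x = −16, giving (19, 18) and (−16, 25).

(−16, 25) and (19, 18)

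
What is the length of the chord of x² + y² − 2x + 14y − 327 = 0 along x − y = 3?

27√2

Centre (1, −7), r² = 377. Perpendicular distance d from centre to line = |5| / √2 = 5/√2.
Chord = 2√(r² − d²) = 2·√(729/2) = 27√2.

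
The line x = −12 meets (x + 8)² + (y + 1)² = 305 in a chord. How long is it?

34

The line gives x = −12. Substituting into the circle:
y² + 2y − 288 = 0
y = 16 or y = −18, giving (−12, 16) and (−12, −18).
|(−12, 16) − (−12, −18)| = √((0)² + (34)²) = 34.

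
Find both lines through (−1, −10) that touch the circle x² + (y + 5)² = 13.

3x + 2y = −23 and 2x − 3y = 28

A line y − (−10) = m(x − (−1)) is tangent when its distance from (0, −5) is √13:
(1m − (5))² = 13(m² + 1)
6m² + 5m − 6 = 0, so m = −3/2 or m = 2/3.
With m = −3/2: 3x + 2y = −23. With m = 2/3: 2x − 3y = 28.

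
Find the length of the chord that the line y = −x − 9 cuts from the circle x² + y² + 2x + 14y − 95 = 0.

17√2

From the line, y = −x − 9. Substituting:
2x² + 6x − 140 = 0  ⟹  x² + 3x − 70 = 0
x = 7 or x = −10, giving (7, −16) and (−10, 1).
Chord length = distance between (7, −16) and (−10, 1) = √578 = 17√2.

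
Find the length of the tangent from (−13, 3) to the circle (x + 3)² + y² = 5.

The centre is (−3, 0) and r = √5. The square of the distance from P to the centre is 100 + 9 = 109.
The tangent meets the radius at right angles, so tangent² = |PO|² − r² = 109 − 5 = 104.

2√26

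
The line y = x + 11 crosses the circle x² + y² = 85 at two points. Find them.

(−9, 2) and (−2, 9)

From the line, y = x + 11. Substituting:
2x² + 22x + 36 = 0  ⟹  x² + 11x + 18 = 0
x = −2 or x = −9, giving (−2, 9) and (−9, 2).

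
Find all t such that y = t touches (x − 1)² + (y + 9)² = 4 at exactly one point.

t = −11 or t = −7

For a tangent, require d(centre, line) = r = 2.
|0·1 + 1·(−9) − t| / √1 = 2
|t − (−9)| = 2, so t = −7 or t = −11.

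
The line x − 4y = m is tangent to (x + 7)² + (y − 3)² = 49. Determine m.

m = −19 ± 7√17

Tangency holds when the distance from the centre (−7, 3) to the line equals the radius 7:
|1·(−7) − 4·3 − m| / √17 = 7
|m − (−19)| = 7√17.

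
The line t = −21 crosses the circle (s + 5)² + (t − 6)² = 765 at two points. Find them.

Substitute t = −21:
s² + 10s − 11 = 0
s = 1 or s = −11, giving (1, −21) and (−11, −21).

(−11, −21) and (1, −21)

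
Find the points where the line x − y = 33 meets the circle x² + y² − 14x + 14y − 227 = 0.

Express y = x − 33 and substitute into the circle:
2x² − 66x + 400 = 0  ⟹  x² − 33x + 200 = 0
x = 25 or x = 8, giving (25, −8) and (8, −25).

(8, −25) and (25, −8)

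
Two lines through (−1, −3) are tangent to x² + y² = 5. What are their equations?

Write the tangent as mx − y + (−3 − m·(−1)) = 0 and set its distance from the centre to √5:
(1m − (3))² = 5(m² + 1)
2m² + 3m − 2 = 0, so m = −2 or m = 1/2.
With m = −2: 2x + y = −5. With m = 1/2: x − 2y = 5.

2x + y = −5 and x − 2y = 5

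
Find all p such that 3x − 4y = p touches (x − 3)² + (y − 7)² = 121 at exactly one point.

The line touches the circle iff its distance from (3, 7) is 11:
|3·3 − 4·7 − p| / √25 = 11
|p − (−19)| = 11·5, so p = 36 or p = −74.

p = −74 or p = 36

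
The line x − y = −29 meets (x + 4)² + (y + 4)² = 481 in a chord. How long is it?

The distance from (−4, −4) to the line is 29/√2, and r² = 481.
Chord = 2√(r² − d²) = 2·√(121/2) = 11√2.

11√2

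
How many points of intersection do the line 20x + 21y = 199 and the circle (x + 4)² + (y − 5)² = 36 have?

Substituting the line into the circle gives 841x² − 232x + 16 = 0.
Δ = 53824 − 53824 = 0.
A repeated root: the line is tangent.

1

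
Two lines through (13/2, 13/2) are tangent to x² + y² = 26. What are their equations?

x − 5y = −26 and 5x − y = 26

Write the tangent as mx − y + (13/2 − m·(13/2)) = 0 and set its distance from the centre to √26:
(−13/2m − (−13/2))² = 26(m² + 1)
5m² − 26m + 5 = 0, so m = 1/5 or m = 5.
With m = 1/5: x − 5y = −26. With m = 5: 5x − y = 26.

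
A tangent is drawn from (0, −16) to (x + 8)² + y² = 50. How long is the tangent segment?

3√30

With centre O = (−8, 0), |OP|² = 320 and r² = 50.
Power of the point: PT² = |PO|² − r² = 270, so PT = 3√30.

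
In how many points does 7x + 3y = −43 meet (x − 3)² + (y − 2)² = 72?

0

d² = (7·3 + 3·2 − (−43))²/58 = 2450/29; r² = 72.
Since d² > r², the line lies outside the circle.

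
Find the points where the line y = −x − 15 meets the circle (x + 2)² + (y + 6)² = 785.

(−25, 10) and (14, −29)

Express y = −x − 15 and substitute into the circle:
2x² + 22x − 700 = 0  ⟹  x² + 11x − 350 = 0
x = 14 or x = −25, giving (14, −29) and (−25, 10).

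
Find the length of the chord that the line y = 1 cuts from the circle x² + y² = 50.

Express y = 1 and substitute into the circle:
x² − 49 = 0
x = 7 or x = −7, giving (7, 1) and (−7, 1).
Chord length = distance between (7, 1) and (−7, 1) = √196 = 14.

14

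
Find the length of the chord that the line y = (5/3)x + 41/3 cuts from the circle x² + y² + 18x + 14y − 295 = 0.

Centre (−9, −7), r² = 425. Perpendicular distance d from centre to line = |17| / √34 = 17/√34.
Half the chord is √(r² − d²) = √(833/2), so the full chord is 7√34.

7√34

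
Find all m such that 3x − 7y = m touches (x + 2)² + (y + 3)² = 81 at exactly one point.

For a tangent, require d(centre, line) = r = 9.
|3·(−2) − 7·(−3) − m| / √58 = 9
|m − (15)| = 9√58.

m = 15 ± 9√58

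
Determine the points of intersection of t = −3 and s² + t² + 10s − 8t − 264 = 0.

(−21, −3) and (11, −3)

Substitute t = −3:
s² + 10s − 231 = 0
s = 11 or s = −21, giving (11, −3) and (−21, −3).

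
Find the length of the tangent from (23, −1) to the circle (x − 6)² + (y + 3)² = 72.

√221

Centre (6, −3), r² = 72. |PO|² = (17)² + (2)² = 293.
By the tangent–radius right angle, tangent length = √(|PO|² − r²) = √221.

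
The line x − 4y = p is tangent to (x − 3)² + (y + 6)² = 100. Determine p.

p = 27 ± 10√17

Tangency holds when the distance from the centre (3, −6) to the line equals the radius 10:
|1·3 − 4·(−6) − p| / √17 = 10
|p − (27)| = 10√17.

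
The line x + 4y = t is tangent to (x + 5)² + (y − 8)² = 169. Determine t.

For a tangent, require d(centre, line) = r = 13.
|1·(−5) + 4·8 − t| / √17 = 13
|t − (27)| = 13√17.

t = 27 ± 13√17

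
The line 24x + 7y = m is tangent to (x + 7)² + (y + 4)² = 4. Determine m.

The line touches the circle iff its distance from (−7, −4) is 2:
|24·(−7) + 7·(−4) − m| / √625 = 2
|m − (−196)| = 2·25, so m = −146 or m = −246.

m = −246 or m = −146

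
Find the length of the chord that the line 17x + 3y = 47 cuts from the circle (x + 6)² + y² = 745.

Substitute y = (47 − 17x)/3:
298x² − 1490x − 4172 = 0  ⟹  x² − 5x − 14 = 0
x = 7 or x = −2, giving (7, −24) and (−2, 27).
Chord length = distance between (7, −24) and (−2, 27) = √2682 = 3√298.

3√298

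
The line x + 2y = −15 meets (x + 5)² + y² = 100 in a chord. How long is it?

The distance from (−5, 0) to the line is 10/√5, and r² = 100.
Half the chord is √(r² − d²) = √(80), so the full chord is 8√5.

8√5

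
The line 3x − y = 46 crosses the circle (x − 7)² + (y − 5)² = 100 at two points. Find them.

Express y = 3x − 46 and substitute into the circle:
10x² − 320x + 2550 = 0  ⟹  x² − 32x + 255 = 0
x = 17 or x = 15, giving (17, 5) and (15, −1).

(15, −1) and (17, 5)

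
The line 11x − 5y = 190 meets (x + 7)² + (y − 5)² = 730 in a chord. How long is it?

Centre (−7, 5), r² = 730. Perpendicular distance d from centre to line = |−292| / √146 = 292/√146.
Chord = 2√(r² − d²) = 2·√(146) = 2√146.

2√146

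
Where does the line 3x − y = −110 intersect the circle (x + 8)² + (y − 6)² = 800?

(−36, 2) and (−28, 26)

Substitute y = 3x + 110:
10x² + 640x + 10080 = 0  ⟹  x² + 64x + 1008 = 0
x = −28 or x = −36, giving (−28, 26) and (−36, 2).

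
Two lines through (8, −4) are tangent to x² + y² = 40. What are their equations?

x − 3y = 20 and 3x + y = 20

Let a tangent through (8, −4) have slope m. Its distance from (0, 0) must equal 2√10:
[m·(−8) − (4)]² = 40(m² + 1)
3m² + 8m − 3 = 0, so m = 1/3 or m = −3.
Through (8, −4) these give x − 3y = 20 and 3x + y = 20.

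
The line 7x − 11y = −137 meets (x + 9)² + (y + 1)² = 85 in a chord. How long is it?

The distance from (−9, −1) to the line is 85/√170, and r² = 85.
Half the chord is √(r² − d²) = √(85/2), so the full chord is √170.

√170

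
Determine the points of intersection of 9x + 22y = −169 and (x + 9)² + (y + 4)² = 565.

(−31, 5) and (13, −13)

Substitute y = (−169 − 9x)/22:
565x² + 10170x − 227695 = 0  ⟹  x² + 18x − 403 = 0
x = 13 or x = −31, giving (13, −13) and (−31, 5).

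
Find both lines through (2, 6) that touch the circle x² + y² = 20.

Write the tangent as mx − y + (6 − m·(2)) = 0 and set its distance from the centre to 2√5:
(−2m − (−6))² = 20(m² + 1)
2m² + 3m − 2 = 0, so m = 1/2 or m = −2.
Through (2, 6) these give x − 2y = −10 and 2x + y = 10.

x − 2y = −10 and 2x + y = 10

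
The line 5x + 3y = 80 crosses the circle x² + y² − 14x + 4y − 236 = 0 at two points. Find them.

(7, 15) and (22, −10)

Express y = (80 − 5x)/3 and substitute into the circle:
34x² − 986x + 5236 = 0  ⟹  x² − 29x + 154 = 0
x = 22 or x = 7, giving (22, −10) and (7, 15).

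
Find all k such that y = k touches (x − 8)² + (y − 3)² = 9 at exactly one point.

k = 0 or k = 6

For a tangent, require d(centre, line) = r = 3.
|0·8 + 1·3 − k| / √1 = 3
|k − (3)| = 3, so k = 6 or k = 0.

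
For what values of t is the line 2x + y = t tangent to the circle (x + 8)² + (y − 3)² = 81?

For a tangent, require d(centre, line) = r = 9.
|2·(−8) + 1·3 − t| / √5 = 9
|t − (−13)| = 9√5.

t = −13 ± 9√5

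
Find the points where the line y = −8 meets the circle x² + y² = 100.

From the line, y = −8. Substituting:
x² − 36 = 0
x = 6 or x = −6, giving (6, −8) and (−6, −8).

(−6, −8) and (6, −8)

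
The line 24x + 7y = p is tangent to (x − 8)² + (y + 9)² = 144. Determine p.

p = −171 or p = 429

For a tangent, require d(centre, line) = r = 12.
|24·8 + 7·(−9) − p| / √625 = 12
|p − (129)| = 12·25, so p = 429 or p = −171.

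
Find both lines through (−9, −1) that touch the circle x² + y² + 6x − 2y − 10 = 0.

2x − y = −17 and x + 2y = −11

Let a tangent through (−9, −1) have slope m. Its distance from (−3, 1) must equal 2√5:
[m·(6) − (2)]² = 20(m² + 1)
2m² − 3m − 2 = 0, so m = 2 or m = −1/2.
Through (−9, −1) these give 2x − y = −17 and x + 2y = −11.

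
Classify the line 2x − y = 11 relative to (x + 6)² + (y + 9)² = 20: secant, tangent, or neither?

neither

d² = (2·(−6) − 1·(−9) − (11))²/5 = 196/5; r² = 20.
Since d² > r², the line lies outside the circle.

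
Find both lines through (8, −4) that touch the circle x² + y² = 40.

x − 3y = 20 and 3x + y = 20

Let a tangent through (8, −4) have slope m. Its distance from (0, 0) must equal 2√10:
(−8m − (4))² = 40(m² + 1)
3m² + 8m − 3 = 0, so m = 1/3 or m = −3.
With m = 1/3: x − 3y = 20. With m = −3: 3x + y = 20.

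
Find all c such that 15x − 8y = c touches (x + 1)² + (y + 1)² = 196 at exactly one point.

c = −245 or c = 231

Tangency holds when the distance from the centre (−1, −1) to the line equals the radius 14:
|15·(−1) − 8·(−1) − c| / √289 = 14
|c − (−7)| = 14·17, so c = 231 or c = −245.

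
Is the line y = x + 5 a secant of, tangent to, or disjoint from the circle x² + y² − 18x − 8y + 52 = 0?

Centre (9, 4), r² = 45. Distance² from centre to line = (10)²/2 = 50.
Since d² > r², the line lies outside the circle.

disjoint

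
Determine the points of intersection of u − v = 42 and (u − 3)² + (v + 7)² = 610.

(12, −30) and (26, −16)

Express v = u − 42 and substitute into the circle:
2u² − 76u + 624 = 0  ⟹  u² − 38u + 312 = 0
u = 26 or u = 12, giving (26, −16) and (12, −30).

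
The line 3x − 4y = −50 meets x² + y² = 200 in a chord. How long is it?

Express y = (50 + 3x)/4 and substitute into the circle:
25x² + 300x − 700 = 0  ⟹  x² + 12x − 28 = 0
x = 2 or x = −14, giving (2, 14) and (−14, 2).
Chord length = distance between (2, 14) and (−14, 2) = √400 = 20.

20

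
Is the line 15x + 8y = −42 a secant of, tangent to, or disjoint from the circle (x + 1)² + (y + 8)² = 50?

secant

Centre (−1, −8), r² = 50. Distance² from centre to line = (−37)²/289 = 1369/289.
Since d² < r², the line cuts the circle twice.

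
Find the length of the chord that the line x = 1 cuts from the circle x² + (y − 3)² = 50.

Centre (0, 3), r² = 50. Perpendicular distance d from centre to line = |−1| / √1 = 1.
Chord = 2√(r² − d²) = 2·√(49) = 14.

14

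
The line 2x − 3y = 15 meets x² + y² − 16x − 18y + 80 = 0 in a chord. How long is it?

2√13

Centre (8, 9), r² = 65. Perpendicular distance d from centre to line = |−26| / √13 = 26/√13.
Half the chord is √(r² − d²) = √(13), so the full chord is 2√13.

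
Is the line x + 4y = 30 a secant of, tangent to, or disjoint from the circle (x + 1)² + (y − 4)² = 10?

disjoint

Substituting the line into the circle gives 17x² + 4x + 52 = 0.
Discriminant = (4)² − 4·17·(52) = −3520 < 0.
No real roots: the line does not meet the circle.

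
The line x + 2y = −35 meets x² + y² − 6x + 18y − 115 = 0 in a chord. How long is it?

10√5

Express y = (−35 − x)/2 and substitute into the circle:
5x² + 10x − 495 = 0  ⟹  x² + 2x − 99 = 0
x = 9 or x = −11, giving (9, −22) and (−11, −12).
Chord length = distance between (9, −22) and (−11, −12) = √500 = 10√5.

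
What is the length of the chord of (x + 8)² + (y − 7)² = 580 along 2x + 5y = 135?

4√29

Express y = (135 − 2x)/5 and substitute into the circle:
29x² − 2900 = 0  ⟹  x² − 100 = 0
x = 10 or x = −10, giving (10, 23) and (−10, 31).
Chord length = distance between (10, 23) and (−10, 31) = √464 = 4√29.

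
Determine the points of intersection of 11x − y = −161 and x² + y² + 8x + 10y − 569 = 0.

(−17, −26) and (−13, 18)

From the line, y = 11x + 161. Substituting:
122x² + 3660x + 26962 = 0  ⟹  x² + 30x + 221 = 0
x = −13 or x = −17, giving (−13, 18) and (−17, −26).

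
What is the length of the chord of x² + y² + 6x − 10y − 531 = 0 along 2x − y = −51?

Substitute y = 2x + 51:
5x² + 190x + 1560 = 0  ⟹  x² + 38x + 312 = 0
x = −12 or x = −26, giving (−12, 27) and (−26, −1).
|(−12, 27) − (−26, −1)| = √((14)² + (28)²) = 14√5.

14√5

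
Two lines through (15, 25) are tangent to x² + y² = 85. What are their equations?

Let a tangent through (15, 25) have slope m. Its distance from (0, 0) must equal √85:
[m·(−15) − (−25)]² = 85(m² + 1)
14m² − 75m + 54 = 0, so m = 9/2 or m = 6/7.
Through (15, 25) these give 9x − 2y = 85 and 6x − 7y = −85.

9x − 2y = 85 and 6x − 7y = −85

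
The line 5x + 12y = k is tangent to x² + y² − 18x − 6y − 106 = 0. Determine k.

For a tangent, require d(centre, line) = r = 14.
|5·9 + 12·3 − k| / √169 = 14
|k − (81)| = 14·13, so k = 263 or k = −101.

k = −101 or k = 263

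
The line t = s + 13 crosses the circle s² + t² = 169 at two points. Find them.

(−13, 0) and (0, 13)

Substitute t = s + 13:
2s² + 26s = 0  ⟹  s² + 13s = 0
s = 0 or s = −13, giving (0, 13) and (−13, 0).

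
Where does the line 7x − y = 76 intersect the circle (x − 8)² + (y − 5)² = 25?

(11, 1) and (12, 8)

Express y = 7x − 76 and substitute into the circle:
50x² − 1150x + 6600 = 0  ⟹  x² − 23x + 132 = 0
x = 12 or x = 11, giving (12, 8) and (11, 1).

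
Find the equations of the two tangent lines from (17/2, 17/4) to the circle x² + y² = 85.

Let a tangent through (17/2, 17/4) have slope m. Its distance from (0, 0) must equal √85:
[m·(−17/2) − (−17/4)]² = 85(m² + 1)
12m² + 68m + 63 = 0, so m = −9/2 or m = −7/6.
With m = −9/2: 9x + 2y = 85. With m = −7/6: 7x + 6y = 85.

9x + 2y = 85 and 7x + 6y = 85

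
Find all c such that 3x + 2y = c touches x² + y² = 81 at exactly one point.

c = ±9√13

Tangency holds when the distance from the centre (0, 0) to the line equals the radius 9:
|3·0 + 2·0 − c| / √13 = 9
|c| = 9√13.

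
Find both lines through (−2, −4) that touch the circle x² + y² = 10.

3x + y = −10 and x − 3y = 10

Let a tangent through (−2, −4) have slope m. Its distance from (0, 0) must equal √10:
[m·(2) − (4)]² = 10(m² + 1)
3m² + 8m − 3 = 0, so m = −3 or m = 1/3.
Through (−2, −4) these give 3x + y = −10 and x − 3y = 10.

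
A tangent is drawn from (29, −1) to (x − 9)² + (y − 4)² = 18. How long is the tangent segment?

√407

With centre O = (9, 4), |OP|² = 425 and r² = 18.
By the tangent–radius right angle, tangent length = √(|PO|² − r²) = √407.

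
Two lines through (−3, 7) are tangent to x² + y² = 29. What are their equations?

A line y − (7) = m(x − (−3)) is tangent when its distance from (0, 0) is √29:
(3m − (−7))² = 29(m² + 1)
10m² − 21m − 10 = 0, so m = −2/5 or m = 5/2.
With m = −2/5: 2x + 5y = 29. With m = 5/2: 5x − 2y = −29.

2x + 5y = 29 and 5x − 2y = −29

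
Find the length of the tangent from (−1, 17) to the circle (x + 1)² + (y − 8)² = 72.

3

With centre O = (−1, 8), |OP|² = 81 and r² = 72.
The tangent meets the radius at right angles, so tangent² = |PO|² − r² = 81 − 72 = 9.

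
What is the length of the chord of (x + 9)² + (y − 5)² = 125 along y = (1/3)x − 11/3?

√10

The distance from (−9, 5) to the line is 35/√10, and r² = 125.
Half the chord is √(r² − d²) = √(5/2), so the full chord is √10.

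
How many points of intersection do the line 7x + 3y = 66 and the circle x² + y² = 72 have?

d² = (7·0 + 3·0 − (66))²/58 = 2178/29; r² = 72.
Since d² > r², the line lies outside the circle.

0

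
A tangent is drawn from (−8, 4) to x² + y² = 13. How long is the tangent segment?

√67

The centre is (0, 0) and r = √13. The square of the distance from P to the centre is 64 + 16 = 80.
The tangent meets the radius at right angles, so tangent² = |PO|² − r² = 80 − 13 = 67.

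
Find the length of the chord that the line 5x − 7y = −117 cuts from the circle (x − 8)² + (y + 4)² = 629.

Centre (8, −4), r² = 629. Perpendicular distance d from centre to line = |185| / √74 = 185/√74.
Half the chord is √(r² − d²) = √(333/2), so the full chord is 3√74.

3√74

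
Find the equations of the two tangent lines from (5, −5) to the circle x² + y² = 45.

A line y − (−5) = m(x − (5)) is tangent when its distance from (0, 0) is 3√5:
(−5m − (5))² = 45(m² + 1)
2m² − 5m + 2 = 0, so m = 2 or m = 1/2.
Through (5, −5) these give 2x − y = 15 and x − 2y = 15.

2x − y = 15 and x − 2y = 15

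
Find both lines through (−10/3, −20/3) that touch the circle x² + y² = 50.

x + y = −10 and x + 7y = −50

Write the tangent as mx − y + (−20/3 − m·(−10/3)) = 0 and set its distance from the centre to 5√2:
[m·(10/3) − (20/3)]² = 50(m² + 1)
7m² + 8m + 1 = 0, so m = −1 or m = −1/7.
With m = −1: x + y = −10. With m = −1/7: x + 7y = −50.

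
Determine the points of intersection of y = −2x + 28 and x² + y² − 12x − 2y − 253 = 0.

From the line, y = −2x + 28. Substituting:
5x² − 120x + 475 = 0  ⟹  x² − 24x + 95 = 0
x = 19 or x = 5, giving (19, −10) and (5, 18).

(5, 18) and (19, −10)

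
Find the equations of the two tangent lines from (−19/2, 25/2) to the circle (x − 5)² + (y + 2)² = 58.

3x + 7y = 59 and 7x + 3y = −29

Let a tangent through (−19/2, 25/2) have slope m. Its distance from (5, −2) must equal √58:
(29/2m − (−29/2))² = 58(m² + 1)
21m² + 58m + 21 = 0, so m = −3/7 or m = −7/3.
With m = −3/7: 3x + 7y = 59. With m = −7/3: 7x + 3y = −29.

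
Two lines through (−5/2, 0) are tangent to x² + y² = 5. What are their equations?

Let a tangent through (−5/2, 0) have slope m. Its distance from (0, 0) must equal √5:
(5/2m − (0))² = 5(m² + 1)
m² − 4 = 0, so m = 2 or m = −2.
Through (−5/2, 0) these give 2x − y = −5 and 2x + y = −5.

2x − y = −5 and 2x + y = −5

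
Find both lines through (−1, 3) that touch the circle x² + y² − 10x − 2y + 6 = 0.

x − 2y = −7 and 2x + y = 1

Let a tangent through (−1, 3) have slope m. Its distance from (5, 1) must equal 2√5:
(6m − (−2))² = 20(m² + 1)
2m² + 3m − 2 = 0, so m = 1/2 or m = −2.
Through (−1, 3) these give x − 2y = −7 and 2x + y = 1.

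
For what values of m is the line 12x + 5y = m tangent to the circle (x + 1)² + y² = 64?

m = −116 or m = 92

For a tangent, require d(centre, line) = r = 8.
|12·(−1) + 5·0 − m| / √169 = 8
|m − (−12)| = 8·13, so m = 92 or m = −116.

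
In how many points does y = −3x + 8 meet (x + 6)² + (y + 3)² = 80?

Substituting the line into the circle gives 10x² − 54x + 77 = 0.
Discriminant = (−54)² − 4·10·(77) = −164 < 0.
No real roots: the line does not meet the circle.

0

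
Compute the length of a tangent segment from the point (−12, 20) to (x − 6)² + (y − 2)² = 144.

6√14

The centre is (6, 2) and r = 12. The square of the distance from P to the centre is 324 + 324 = 648.
The tangent meets the radius at right angles, so tangent² = |PO|² − r² = 648 − 144 = 504.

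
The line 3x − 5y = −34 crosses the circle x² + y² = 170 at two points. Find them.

(−13, −1) and (7, 11)

From the line, y = (34 + 3x)/5. Substituting:
34x² + 204x − 3094 = 0  ⟹  x² + 6x − 91 = 0
x = 7 or x = −13, giving (7, 11) and (−13, −1).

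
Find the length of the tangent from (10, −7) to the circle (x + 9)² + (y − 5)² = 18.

With centre O = (−9, 5), |OP|² = 505 and r² = 18.
Power of the point: PT² = |PO|² − r² = 487, so PT = √487.

√487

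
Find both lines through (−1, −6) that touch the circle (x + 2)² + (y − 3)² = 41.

5x − 4y = 19 and 4x + 5y = −34

Write the tangent as mx − y + (−6 − m·(−1)) = 0 and set its distance from the centre to √41:
[m·(−1) − (9)]² = 41(m² + 1)
20m² − 9m − 20 = 0, so m = 5/4 or m = −4/5.
Through (−1, −6) these give 5x − 4y = 19 and 4x + 5y = −34.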